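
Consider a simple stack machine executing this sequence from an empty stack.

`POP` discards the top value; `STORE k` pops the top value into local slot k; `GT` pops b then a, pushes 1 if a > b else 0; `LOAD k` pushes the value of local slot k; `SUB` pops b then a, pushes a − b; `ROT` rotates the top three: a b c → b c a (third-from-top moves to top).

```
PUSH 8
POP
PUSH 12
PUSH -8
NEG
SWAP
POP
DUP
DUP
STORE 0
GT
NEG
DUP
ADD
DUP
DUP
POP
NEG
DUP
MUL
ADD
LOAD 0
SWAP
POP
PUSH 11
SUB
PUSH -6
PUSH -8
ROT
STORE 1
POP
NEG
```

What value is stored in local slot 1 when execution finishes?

PUSH 8  → [8]
POP     → []
PUSH 12 → [12]
PUSH -8 → [12, -8]
NEG     → [12, 8]
SWAP    → [8, 12]
POP     → [8]
DUP     → [8, 8]
DUP     → [8, 8, 8]
STORE 0 → [8, 8]
GT      → [0]
NEG     → [0]
DUP     → [0, 0]
ADD     → [0]
DUP     → [0, 0]
DUP     → [0, 0, 0]
POP     → [0, 0]
NEG     → [0, 0]
DUP     → [0, 0, 0]
MUL     → [0, 0]
ADD     → [0]
LOAD 0  → [0, 8]
SWAP    → [8, 0]
POP     → [8]
PUSH 11 → [8, 11]
SUB     → [-3]
PUSH -6 → [-3, -6]
PUSH -8 → [-3, -6, -8]
ROT     → [-6, -8, -3]
STORE 1 → [-6, -8]
POP     → [-6]
NEG     → [6]

-3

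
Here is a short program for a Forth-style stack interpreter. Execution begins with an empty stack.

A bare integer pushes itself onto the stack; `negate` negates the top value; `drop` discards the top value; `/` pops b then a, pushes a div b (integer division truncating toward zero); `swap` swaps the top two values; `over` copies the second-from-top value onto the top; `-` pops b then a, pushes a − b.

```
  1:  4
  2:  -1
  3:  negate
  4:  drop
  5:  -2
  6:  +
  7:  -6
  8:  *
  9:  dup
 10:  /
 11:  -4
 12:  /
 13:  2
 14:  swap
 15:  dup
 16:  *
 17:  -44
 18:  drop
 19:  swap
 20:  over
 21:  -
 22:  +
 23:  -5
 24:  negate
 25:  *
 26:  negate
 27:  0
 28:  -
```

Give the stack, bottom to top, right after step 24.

[2, 5]

4      → [4]
-1     → [4, -1]
negate → [4, 1]
drop   → [4]
-2     → [4, -2]
+      → [2]
-6     → [2, -6]
*      → [-12]
dup    → [-12, -12]
/      → [1]
-4     → [1, -4]
/      → [0]
2      → [0, 2]
swap   → [2, 0]
dup    → [2, 0, 0]
*      → [2, 0]
-44    → [2, 0, -44]
drop   → [2, 0]
swap   → [0, 2]
over   → [0, 2, 0]
-      → [0, 2]
+      → [2]
-5     → [2, -5]
negate → [2, 5]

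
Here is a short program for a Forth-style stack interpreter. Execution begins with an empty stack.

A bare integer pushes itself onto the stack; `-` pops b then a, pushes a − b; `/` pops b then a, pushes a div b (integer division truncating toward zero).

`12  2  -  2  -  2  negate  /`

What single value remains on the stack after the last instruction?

-4

12     : 12
2      : 12 2
-      : 10
2      : 10 2
-      : 8
2      : 8 2
negate : 8 -2
/      : -4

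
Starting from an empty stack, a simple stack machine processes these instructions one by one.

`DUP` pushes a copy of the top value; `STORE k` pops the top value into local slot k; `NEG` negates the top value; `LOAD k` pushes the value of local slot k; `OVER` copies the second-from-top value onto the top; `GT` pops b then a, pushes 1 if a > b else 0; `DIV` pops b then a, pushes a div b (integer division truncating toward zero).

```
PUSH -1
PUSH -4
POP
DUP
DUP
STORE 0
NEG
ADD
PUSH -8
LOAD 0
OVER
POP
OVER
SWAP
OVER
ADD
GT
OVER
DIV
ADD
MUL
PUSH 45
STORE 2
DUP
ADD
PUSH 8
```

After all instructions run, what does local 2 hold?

45

PUSH -1 : [-1]
PUSH -4 : [-1, -4]
POP     : [-1]
DUP     : [-1, -1]
DUP     : [-1, -1, -1]
STORE 0 : [-1, -1]
NEG     : [-1, 1]
ADD     : [0]
PUSH -8 : [0, -8]
LOAD 0  : [0, -8, -1]
OVER    : [0, -8, -1, -8]
POP     : [0, -8, -1]
OVER    : [0, -8, -1, -8]
SWAP    : [0, -8, -8, -1]
OVER    : [0, -8, -8, -1, -8]
ADD     : [0, -8, -8, -9]
GT      : [0, -8, 1]
OVER    : [0, -8, 1, -8]
DIV     : [0, -8, 0]
ADD     : [0, -8]
MUL     : [0]
PUSH 45 : [0, 45]
STORE 2 : [0]
DUP     : [0, 0]
ADD     : [0]
PUSH 8  : [0, 8]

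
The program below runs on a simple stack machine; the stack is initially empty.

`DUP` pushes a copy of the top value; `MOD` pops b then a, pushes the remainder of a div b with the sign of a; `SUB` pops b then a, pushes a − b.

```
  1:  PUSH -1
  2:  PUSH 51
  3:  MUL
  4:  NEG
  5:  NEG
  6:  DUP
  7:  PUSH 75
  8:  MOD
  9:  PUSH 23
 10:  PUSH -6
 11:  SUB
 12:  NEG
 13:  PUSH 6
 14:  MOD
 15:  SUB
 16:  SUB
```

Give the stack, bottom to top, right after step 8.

[-51, -51]

PUSH -1 → -1
PUSH 51 → -1 51
MUL     → -51
NEG     → 51
NEG     → -51
DUP     → -51 -51
PUSH 75 → -51 -51 75
MOD     → -51 -51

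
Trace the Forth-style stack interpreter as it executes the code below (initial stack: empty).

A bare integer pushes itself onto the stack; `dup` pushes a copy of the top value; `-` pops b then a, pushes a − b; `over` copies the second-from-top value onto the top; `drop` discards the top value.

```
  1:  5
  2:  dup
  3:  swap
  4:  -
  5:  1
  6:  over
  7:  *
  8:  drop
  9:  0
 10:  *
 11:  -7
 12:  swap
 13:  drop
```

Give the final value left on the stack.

5    : [5]
dup  : [5, 5]
swap : [5, 5]
-    : [0]
1    : [0, 1]
over : [0, 1, 0]
*    : [0, 0]
drop : [0]
0    : [0, 0]
*    : [0]
-7   : [0, -7]
swap : [-7, 0]
drop : [-7]

-7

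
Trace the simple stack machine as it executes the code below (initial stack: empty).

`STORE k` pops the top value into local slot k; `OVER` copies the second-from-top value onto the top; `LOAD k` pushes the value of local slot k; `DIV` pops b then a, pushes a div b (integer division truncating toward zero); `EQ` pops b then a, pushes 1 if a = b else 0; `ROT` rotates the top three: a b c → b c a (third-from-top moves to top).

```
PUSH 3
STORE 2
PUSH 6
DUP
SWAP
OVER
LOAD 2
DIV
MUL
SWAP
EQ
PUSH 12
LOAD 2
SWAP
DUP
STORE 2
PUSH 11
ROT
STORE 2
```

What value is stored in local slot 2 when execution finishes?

3

PUSH 3  → [3]
STORE 2 → []
PUSH 6  → [6]
DUP     → [6, 6]
SWAP    → [6, 6]
OVER    → [6, 6, 6]
LOAD 2  → [6, 6, 6, 3]
DIV     → [6, 6, 2]
MUL     → [6, 12]
SWAP    → [12, 6]
EQ      → [0]
PUSH 12 → [0, 12]
LOAD 2  → [0, 12, 3]
SWAP    → [0, 3, 12]
DUP     → [0, 3, 12, 12]
STORE 2 → [0, 3, 12]
PUSH 11 → [0, 3, 12, 11]
ROT     → [0, 12, 11, 3]
STORE 2 → [0, 12, 11]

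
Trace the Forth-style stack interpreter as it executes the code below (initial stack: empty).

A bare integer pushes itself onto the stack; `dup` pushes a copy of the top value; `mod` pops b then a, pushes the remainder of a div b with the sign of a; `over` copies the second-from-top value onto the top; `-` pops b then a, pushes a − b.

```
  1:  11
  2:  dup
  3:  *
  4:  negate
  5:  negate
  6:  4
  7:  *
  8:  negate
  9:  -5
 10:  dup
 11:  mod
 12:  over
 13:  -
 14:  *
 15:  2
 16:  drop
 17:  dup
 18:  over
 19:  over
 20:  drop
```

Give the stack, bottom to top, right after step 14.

[-234256]

11     → [11]
dup    → [11, 11]
*      → [121]
negate → [-121]
negate → [121]
4      → [121, 4]
*      → [484]
negate → [-484]
-5     → [-484, -5]
dup    → [-484, -5, -5]
mod    → [-484, 0]
over   → [-484, 0, -484]
-      → [-484, 484]
*      → [-234256]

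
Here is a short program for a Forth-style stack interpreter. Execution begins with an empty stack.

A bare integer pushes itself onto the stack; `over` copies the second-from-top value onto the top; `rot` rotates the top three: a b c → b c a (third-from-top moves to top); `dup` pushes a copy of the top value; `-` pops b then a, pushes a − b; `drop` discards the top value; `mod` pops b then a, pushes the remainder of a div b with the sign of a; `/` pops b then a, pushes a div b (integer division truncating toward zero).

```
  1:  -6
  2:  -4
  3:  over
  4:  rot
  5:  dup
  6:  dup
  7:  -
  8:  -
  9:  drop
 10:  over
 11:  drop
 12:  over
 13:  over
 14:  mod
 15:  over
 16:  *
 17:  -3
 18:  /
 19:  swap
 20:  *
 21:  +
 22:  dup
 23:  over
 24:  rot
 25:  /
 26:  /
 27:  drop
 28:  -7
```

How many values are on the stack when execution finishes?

-6   : -6
-4   : -6 -4
over : -6 -4 -6
rot  : -4 -6 -6
dup  : -4 -6 -6 -6
dup  : -4 -6 -6 -6 -6
-    : -4 -6 -6 0
-    : -4 -6 -6
drop : -4 -6
over : -4 -6 -4
drop : -4 -6
over : -4 -6 -4
over : -4 -6 -4 -6
mod  : -4 -6 -4
over : -4 -6 -4 -6
*    : -4 -6 24
-3   : -4 -6 24 -3
/    : -4 -6 -8
swap : -4 -8 -6
*    : -4 48
+    : 44
dup  : 44 44
over : 44 44 44
rot  : 44 44 44
/    : 44 1
/    : 44
drop : (empty)
-7   : -7

1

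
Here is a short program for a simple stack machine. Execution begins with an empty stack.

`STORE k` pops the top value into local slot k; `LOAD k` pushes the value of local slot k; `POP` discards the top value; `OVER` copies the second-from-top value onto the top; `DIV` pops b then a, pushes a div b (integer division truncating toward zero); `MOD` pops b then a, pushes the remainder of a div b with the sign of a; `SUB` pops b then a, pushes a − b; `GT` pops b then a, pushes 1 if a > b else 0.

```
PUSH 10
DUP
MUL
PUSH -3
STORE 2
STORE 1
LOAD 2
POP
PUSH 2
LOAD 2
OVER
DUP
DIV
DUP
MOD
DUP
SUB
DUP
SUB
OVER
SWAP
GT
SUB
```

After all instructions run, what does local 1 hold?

100

PUSH 10  [10]
DUP      [10, 10]
MUL      [100]
PUSH -3  [100, -3]
STORE 2  [100]
STORE 1  []
LOAD 2   [-3]
POP      []
PUSH 2   [2]
LOAD 2   [2, -3]
OVER     [2, -3, 2]
DUP      [2, -3, 2, 2]
DIV      [2, -3, 1]
DUP      [2, -3, 1, 1]
MOD      [2, -3, 0]
DUP      [2, -3, 0, 0]
SUB      [2, -3, 0]
DUP      [2, -3, 0, 0]
SUB      [2, -3, 0]
OVER     [2, -3, 0, -3]
SWAP     [2, -3, -3, 0]
GT       [2, -3, 0]
SUB      [2, -3]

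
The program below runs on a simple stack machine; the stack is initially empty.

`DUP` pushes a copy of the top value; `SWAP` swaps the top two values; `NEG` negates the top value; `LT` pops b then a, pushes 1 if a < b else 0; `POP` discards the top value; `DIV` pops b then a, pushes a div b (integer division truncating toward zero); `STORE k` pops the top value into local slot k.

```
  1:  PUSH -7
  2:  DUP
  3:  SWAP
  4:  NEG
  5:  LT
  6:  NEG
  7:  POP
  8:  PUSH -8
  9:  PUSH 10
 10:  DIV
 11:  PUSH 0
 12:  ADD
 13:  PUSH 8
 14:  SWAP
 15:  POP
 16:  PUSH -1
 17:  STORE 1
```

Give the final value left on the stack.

8

PUSH -7 → -7
DUP     → -7 -7
SWAP    → -7 -7
NEG     → -7 7
LT      → 1
NEG     → -1
POP     → (empty)
PUSH -8 → -8
PUSH 10 → -8 10
DIV     → 0
PUSH 0  → 0 0
ADD     → 0
PUSH 8  → 0 8
SWAP    → 8 0
POP     → 8
PUSH -1 → 8 -1
STORE 1 → 8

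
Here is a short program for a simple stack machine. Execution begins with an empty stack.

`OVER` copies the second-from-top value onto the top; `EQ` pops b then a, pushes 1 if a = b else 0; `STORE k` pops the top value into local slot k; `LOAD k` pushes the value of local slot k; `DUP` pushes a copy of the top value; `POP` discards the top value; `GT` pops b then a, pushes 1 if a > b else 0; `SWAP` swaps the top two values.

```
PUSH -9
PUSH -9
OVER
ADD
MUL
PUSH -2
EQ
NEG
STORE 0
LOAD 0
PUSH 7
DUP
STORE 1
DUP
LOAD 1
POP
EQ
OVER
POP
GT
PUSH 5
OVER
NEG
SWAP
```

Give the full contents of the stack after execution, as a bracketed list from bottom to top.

PUSH -9 -> [-9]
PUSH -9 -> [-9, -9]
OVER    -> [-9, -9, -9]
ADD     -> [-9, -18]
MUL     -> [162]
PUSH -2 -> [162, -2]
EQ      -> [0]
NEG     -> [0]
STORE 0 -> []
LOAD 0  -> [0]
PUSH 7  -> [0, 7]
DUP     -> [0, 7, 7]
STORE 1 -> [0, 7]
DUP     -> [0, 7, 7]
LOAD 1  -> [0, 7, 7, 7]
POP     -> [0, 7, 7]
EQ      -> [0, 1]
OVER    -> [0, 1, 0]
POP     -> [0, 1]
GT      -> [0]
PUSH 5  -> [0, 5]
OVER    -> [0, 5, 0]
NEG     -> [0, 5, 0]
SWAP    -> [0, 0, 5]

[0, 0, 5]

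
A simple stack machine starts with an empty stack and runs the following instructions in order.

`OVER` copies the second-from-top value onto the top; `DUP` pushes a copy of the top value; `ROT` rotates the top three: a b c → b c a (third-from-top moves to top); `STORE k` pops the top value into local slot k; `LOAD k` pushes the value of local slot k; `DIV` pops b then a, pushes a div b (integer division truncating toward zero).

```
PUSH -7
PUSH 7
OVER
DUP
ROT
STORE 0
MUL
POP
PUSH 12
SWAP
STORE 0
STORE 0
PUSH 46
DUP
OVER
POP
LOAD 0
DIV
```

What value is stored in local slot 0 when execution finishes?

12

PUSH -7  [-7]
PUSH 7   [-7, 7]
OVER     [-7, 7, -7]
DUP      [-7, 7, -7, -7]
ROT      [-7, -7, -7, 7]
STORE 0  [-7, -7, -7]
MUL      [-7, 49]
POP      [-7]
PUSH 12  [-7, 12]
SWAP     [12, -7]
STORE 0  [12]
STORE 0  []
PUSH 46  [46]
DUP      [46, 46]
OVER     [46, 46, 46]
POP      [46, 46]
LOAD 0   [46, 46, 12]
DIV      [46, 3]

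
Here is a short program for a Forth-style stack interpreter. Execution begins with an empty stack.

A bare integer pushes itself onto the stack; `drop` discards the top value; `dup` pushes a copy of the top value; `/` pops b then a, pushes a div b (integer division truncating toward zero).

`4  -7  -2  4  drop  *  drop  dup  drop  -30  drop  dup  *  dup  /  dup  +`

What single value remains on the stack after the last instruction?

2

4    → [4]
-7   → [4, -7]
-2   → [4, -7, -2]
4    → [4, -7, -2, 4]
drop → [4, -7, -2]
*    → [4, 14]
drop → [4]
dup  → [4, 4]
drop → [4]
-30  → [4, -30]
drop → [4]
dup  → [4, 4]
*    → [16]
dup  → [16, 16]
/    → [1]
dup  → [1, 1]
+    → [2]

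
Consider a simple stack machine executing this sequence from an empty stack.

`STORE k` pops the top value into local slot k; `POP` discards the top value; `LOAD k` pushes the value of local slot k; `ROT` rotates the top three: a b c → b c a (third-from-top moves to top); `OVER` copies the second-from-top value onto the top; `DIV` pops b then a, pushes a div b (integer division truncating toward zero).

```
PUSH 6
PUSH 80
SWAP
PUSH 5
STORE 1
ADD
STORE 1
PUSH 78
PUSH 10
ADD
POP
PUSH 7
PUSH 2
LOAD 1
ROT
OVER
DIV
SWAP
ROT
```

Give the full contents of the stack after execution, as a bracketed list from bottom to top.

PUSH 6  -> 6
PUSH 80 -> 6 80
SWAP    -> 80 6
PUSH 5  -> 80 6 5
STORE 1 -> 80 6
ADD     -> 86
STORE 1 -> (empty)
PUSH 78 -> 78
PUSH 10 -> 78 10
ADD     -> 88
POP     -> (empty)
PUSH 7  -> 7
PUSH 2  -> 7 2
LOAD 1  -> 7 2 86
ROT     -> 2 86 7
OVER    -> 2 86 7 86
DIV     -> 2 86 0
SWAP    -> 2 0 86
ROT     -> 0 86 2

[0, 86, 2]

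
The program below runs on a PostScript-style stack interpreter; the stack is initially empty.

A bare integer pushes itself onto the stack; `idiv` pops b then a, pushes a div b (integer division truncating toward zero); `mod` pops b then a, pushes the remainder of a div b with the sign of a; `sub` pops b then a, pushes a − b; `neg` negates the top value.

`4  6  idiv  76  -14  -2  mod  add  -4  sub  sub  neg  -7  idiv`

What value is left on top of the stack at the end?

4    : [4]
6    : [4, 6]
idiv : [0]
76   : [0, 76]
-14  : [0, 76, -14]
-2   : [0, 76, -14, -2]
mod  : [0, 76, 0]
add  : [0, 76]
-4   : [0, 76, -4]
sub  : [0, 80]
sub  : [-80]
neg  : [80]
-7   : [80, -7]
idiv : [-11]

-11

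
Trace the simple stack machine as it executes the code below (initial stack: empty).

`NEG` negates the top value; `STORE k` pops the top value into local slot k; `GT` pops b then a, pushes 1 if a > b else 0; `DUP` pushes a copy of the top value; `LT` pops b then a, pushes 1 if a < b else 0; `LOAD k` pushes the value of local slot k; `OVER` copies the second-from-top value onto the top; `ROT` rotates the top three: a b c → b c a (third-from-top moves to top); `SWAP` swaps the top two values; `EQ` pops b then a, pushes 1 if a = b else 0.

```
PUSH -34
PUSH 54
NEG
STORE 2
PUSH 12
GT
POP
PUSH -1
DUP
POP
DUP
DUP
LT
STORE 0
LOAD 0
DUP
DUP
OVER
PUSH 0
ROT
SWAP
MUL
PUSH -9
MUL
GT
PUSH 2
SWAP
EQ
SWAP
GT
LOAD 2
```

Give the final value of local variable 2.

PUSH -34 → [-34]
PUSH 54  → [-34, 54]
NEG      → [-34, -54]
STORE 2  → [-34]
PUSH 12  → [-34, 12]
GT       → [0]
POP      → []
PUSH -1  → [-1]
DUP      → [-1, -1]
POP      → [-1]
DUP      → [-1, -1]
DUP      → [-1, -1, -1]
LT       → [-1, 0]
STORE 0  → [-1]
LOAD 0   → [-1, 0]
DUP      → [-1, 0, 0]
DUP      → [-1, 0, 0, 0]
OVER     → [-1, 0, 0, 0, 0]
PUSH 0   → [-1, 0, 0, 0, 0, 0]
ROT      → [-1, 0, 0, 0, 0, 0]
SWAP     → [-1, 0, 0, 0, 0, 0]
MUL      → [-1, 0, 0, 0, 0]
PUSH -9  → [-1, 0, 0, 0, 0, -9]
MUL      → [-1, 0, 0, 0, 0]
GT       → [-1, 0, 0, 0]
PUSH 2   → [-1, 0, 0, 0, 2]
SWAP     → [-1, 0, 0, 2, 0]
EQ       → [-1, 0, 0, 0]
SWAP     → [-1, 0, 0, 0]
GT       → [-1, 0, 0]
LOAD 2   → [-1, 0, 0, -54]

-54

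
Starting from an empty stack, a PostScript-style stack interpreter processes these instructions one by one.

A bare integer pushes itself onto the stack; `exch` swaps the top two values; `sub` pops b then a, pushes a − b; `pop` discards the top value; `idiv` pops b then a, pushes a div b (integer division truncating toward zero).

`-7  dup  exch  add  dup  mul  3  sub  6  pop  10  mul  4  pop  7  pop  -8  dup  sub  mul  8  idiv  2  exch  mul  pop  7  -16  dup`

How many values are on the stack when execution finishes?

3

-7   : -7
dup  : -7 -7
exch : -7 -7
add  : -14
dup  : -14 -14
mul  : 196
3    : 196 3
sub  : 193
6    : 193 6
pop  : 193
10   : 193 10
mul  : 1930
4    : 1930 4
pop  : 1930
7    : 1930 7
pop  : 1930
-8   : 1930 -8
dup  : 1930 -8 -8
sub  : 1930 0
mul  : 0
8    : 0 8
idiv : 0
2    : 0 2
exch : 2 0
mul  : 0
pop  : (empty)
7    : 7
-16  : 7 -16
dup  : 7 -16 -16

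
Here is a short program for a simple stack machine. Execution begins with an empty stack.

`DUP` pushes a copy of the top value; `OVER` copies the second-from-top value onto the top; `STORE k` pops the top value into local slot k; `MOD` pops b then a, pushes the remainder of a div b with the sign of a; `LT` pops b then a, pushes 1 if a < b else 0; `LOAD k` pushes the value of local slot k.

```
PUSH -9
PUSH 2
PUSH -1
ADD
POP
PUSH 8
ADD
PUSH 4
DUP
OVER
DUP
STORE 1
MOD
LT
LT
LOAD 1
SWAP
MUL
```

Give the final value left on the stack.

PUSH -9 → -9
PUSH 2  → -9 2
PUSH -1 → -9 2 -1
ADD     → -9 1
POP     → -9
PUSH 8  → -9 8
ADD     → -1
PUSH 4  → -1 4
DUP     → -1 4 4
OVER    → -1 4 4 4
DUP     → -1 4 4 4 4
STORE 1 → -1 4 4 4
MOD     → -1 4 0
LT      → -1 0
LT      → 1
LOAD 1  → 1 4
SWAP    → 4 1
MUL     → 4

4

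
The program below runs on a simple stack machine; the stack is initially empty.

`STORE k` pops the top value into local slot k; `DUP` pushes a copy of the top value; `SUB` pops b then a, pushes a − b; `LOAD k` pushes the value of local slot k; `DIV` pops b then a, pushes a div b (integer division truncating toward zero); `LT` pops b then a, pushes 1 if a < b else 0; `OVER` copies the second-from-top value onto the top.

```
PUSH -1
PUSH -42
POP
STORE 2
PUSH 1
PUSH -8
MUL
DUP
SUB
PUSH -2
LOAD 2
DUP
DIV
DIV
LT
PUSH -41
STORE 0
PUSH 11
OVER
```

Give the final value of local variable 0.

PUSH -1   [-1]
PUSH -42  [-1, -42]
POP       [-1]
STORE 2   []
PUSH 1    [1]
PUSH -8   [1, -8]
MUL       [-8]
DUP       [-8, -8]
SUB       [0]
PUSH -2   [0, -2]
LOAD 2    [0, -2, -1]
DUP       [0, -2, -1, -1]
DIV       [0, -2, 1]
DIV       [0, -2]
LT        [0]
PUSH -41  [0, -41]
STORE 0   [0]
PUSH 11   [0, 11]
OVER      [0, 11, 0]

-41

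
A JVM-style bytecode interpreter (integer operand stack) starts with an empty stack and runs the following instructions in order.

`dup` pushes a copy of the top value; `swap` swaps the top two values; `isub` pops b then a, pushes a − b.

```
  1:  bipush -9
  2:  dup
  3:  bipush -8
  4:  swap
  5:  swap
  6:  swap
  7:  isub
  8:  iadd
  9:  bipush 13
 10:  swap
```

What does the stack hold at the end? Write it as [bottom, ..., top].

bipush -9 -> [-9]
dup       -> [-9, -9]
bipush -8 -> [-9, -9, -8]
swap      -> [-9, -8, -9]
swap      -> [-9, -9, -8]
swap      -> [-9, -8, -9]
isub      -> [-9, 1]
iadd      -> [-8]
bipush 13 -> [-8, 13]
swap      -> [13, -8]

[13, -8]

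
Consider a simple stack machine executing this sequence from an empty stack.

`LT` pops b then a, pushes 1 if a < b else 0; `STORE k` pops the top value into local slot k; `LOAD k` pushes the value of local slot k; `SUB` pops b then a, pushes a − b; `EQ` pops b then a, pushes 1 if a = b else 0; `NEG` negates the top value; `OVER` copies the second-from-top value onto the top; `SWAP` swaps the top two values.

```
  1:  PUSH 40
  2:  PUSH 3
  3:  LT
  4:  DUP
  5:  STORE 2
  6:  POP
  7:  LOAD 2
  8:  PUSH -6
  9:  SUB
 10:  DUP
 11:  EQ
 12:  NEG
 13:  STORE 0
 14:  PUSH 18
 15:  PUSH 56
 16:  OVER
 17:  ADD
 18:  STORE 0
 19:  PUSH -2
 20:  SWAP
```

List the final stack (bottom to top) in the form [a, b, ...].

[-2, 18]

PUSH 40 → 40
PUSH 3  → 40 3
LT      → 0
DUP     → 0 0
STORE 2 → 0
POP     → (empty)
LOAD 2  → 0
PUSH -6 → 0 -6
SUB     → 6
DUP     → 6 6
EQ      → 1
NEG     → -1
STORE 0 → (empty)
PUSH 18 → 18
PUSH 56 → 18 56
OVER    → 18 56 18
ADD     → 18 74
STORE 0 → 18
PUSH -2 → 18 -2
SWAP    → -2 18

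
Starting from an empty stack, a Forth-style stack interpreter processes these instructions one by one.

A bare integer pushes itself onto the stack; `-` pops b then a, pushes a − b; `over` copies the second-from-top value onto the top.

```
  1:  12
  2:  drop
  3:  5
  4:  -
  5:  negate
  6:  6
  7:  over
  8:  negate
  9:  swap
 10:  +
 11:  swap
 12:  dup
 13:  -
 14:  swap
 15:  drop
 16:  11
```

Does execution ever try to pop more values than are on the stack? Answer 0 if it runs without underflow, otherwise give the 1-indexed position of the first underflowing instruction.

12   : 12
drop : (empty)
5    : 5
-  — needs 2 operands, stack has 1 → underflow

4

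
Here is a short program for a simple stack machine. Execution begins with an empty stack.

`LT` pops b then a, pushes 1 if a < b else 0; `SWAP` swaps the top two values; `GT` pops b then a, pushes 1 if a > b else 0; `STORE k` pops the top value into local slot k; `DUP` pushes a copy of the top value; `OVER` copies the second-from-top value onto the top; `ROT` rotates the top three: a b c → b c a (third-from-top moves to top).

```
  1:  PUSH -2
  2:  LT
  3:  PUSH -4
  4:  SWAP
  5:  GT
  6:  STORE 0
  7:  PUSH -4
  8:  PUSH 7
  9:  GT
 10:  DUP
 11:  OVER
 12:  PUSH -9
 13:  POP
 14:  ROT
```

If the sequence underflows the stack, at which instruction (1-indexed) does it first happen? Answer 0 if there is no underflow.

2

PUSH -2  [-2]
LT  — needs 2 operands, stack has 1 → underflow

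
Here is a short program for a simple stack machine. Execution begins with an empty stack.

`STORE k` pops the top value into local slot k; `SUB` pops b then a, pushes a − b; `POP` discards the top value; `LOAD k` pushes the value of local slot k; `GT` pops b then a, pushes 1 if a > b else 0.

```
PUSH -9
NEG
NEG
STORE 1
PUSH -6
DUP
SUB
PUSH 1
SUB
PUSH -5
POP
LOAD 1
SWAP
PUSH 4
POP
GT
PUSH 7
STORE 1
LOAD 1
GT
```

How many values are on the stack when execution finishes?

1

PUSH -9  -9
NEG      9
NEG      -9
STORE 1  (empty)
PUSH -6  -6
DUP      -6 -6
SUB      0
PUSH 1   0 1
SUB      -1
PUSH -5  -1 -5
POP      -1
LOAD 1   -1 -9
SWAP     -9 -1
PUSH 4   -9 -1 4
POP      -9 -1
GT       0
PUSH 7   0 7
STORE 1  0
LOAD 1   0 7
GT       0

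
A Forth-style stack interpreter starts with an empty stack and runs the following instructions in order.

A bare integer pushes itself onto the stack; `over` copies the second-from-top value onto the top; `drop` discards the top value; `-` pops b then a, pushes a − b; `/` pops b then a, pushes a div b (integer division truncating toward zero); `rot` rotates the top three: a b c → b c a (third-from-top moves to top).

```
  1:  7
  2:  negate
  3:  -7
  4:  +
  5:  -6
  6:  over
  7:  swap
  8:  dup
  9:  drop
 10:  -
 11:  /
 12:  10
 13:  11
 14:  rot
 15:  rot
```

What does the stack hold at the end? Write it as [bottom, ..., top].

7      -> [7]
negate -> [-7]
-7     -> [-7, -7]
+      -> [-14]
-6     -> [-14, -6]
over   -> [-14, -6, -14]
swap   -> [-14, -14, -6]
dup    -> [-14, -14, -6, -6]
drop   -> [-14, -14, -6]
-      -> [-14, -8]
/      -> [1]
10     -> [1, 10]
11     -> [1, 10, 11]
rot    -> [10, 11, 1]
rot    -> [11, 1, 10]

[11, 1, 10]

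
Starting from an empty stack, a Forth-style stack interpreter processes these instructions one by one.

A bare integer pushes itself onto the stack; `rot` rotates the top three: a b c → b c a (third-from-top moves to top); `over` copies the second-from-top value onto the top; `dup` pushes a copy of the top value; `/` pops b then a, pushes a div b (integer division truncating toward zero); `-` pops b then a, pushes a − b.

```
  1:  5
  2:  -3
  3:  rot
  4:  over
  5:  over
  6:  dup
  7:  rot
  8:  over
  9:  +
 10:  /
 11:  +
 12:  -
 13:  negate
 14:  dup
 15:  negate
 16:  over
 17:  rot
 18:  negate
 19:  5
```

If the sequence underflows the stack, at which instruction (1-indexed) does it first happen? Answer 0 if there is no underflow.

5  → 5
-3 → 5 -3
rot  — needs 3 operands, stack has 2 → underflow

3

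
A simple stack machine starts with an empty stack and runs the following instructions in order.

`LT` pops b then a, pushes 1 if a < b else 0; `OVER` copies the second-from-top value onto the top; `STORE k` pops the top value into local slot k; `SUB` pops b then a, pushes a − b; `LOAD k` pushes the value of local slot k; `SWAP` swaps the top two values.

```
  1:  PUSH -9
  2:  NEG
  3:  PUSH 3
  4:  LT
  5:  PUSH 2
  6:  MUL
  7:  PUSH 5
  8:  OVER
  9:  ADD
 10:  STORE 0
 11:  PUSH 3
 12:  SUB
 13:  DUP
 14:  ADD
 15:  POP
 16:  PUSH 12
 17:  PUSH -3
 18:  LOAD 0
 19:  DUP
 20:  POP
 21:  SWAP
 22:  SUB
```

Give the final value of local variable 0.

5

PUSH -9 -> [-9]
NEG     -> [9]
PUSH 3  -> [9, 3]
LT      -> [0]
PUSH 2  -> [0, 2]
MUL     -> [0]
PUSH 5  -> [0, 5]
OVER    -> [0, 5, 0]
ADD     -> [0, 5]
STORE 0 -> [0]
PUSH 3  -> [0, 3]
SUB     -> [-3]
DUP     -> [-3, -3]
ADD     -> [-6]
POP     -> []
PUSH 12 -> [12]
PUSH -3 -> [12, -3]
LOAD 0  -> [12, -3, 5]
DUP     -> [12, -3, 5, 5]
POP     -> [12, -3, 5]
SWAP    -> [12, 5, -3]
SUB     -> [12, 8]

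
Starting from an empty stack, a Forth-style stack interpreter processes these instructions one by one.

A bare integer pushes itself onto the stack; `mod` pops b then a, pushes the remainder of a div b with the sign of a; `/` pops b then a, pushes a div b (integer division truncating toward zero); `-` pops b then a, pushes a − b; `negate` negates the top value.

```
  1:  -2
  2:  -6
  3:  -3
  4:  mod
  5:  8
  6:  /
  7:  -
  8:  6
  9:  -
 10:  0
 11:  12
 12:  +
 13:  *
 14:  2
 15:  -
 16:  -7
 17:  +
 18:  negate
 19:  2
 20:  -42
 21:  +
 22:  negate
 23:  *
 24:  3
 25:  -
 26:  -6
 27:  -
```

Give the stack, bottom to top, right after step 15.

[-98]

-2  : -2
-6  : -2 -6
-3  : -2 -6 -3
mod : -2 0
8   : -2 0 8
/   : -2 0
-   : -2
6   : -2 6
-   : -8
0   : -8 0
12  : -8 0 12
+   : -8 12
*   : -96
2   : -96 2
-   : -98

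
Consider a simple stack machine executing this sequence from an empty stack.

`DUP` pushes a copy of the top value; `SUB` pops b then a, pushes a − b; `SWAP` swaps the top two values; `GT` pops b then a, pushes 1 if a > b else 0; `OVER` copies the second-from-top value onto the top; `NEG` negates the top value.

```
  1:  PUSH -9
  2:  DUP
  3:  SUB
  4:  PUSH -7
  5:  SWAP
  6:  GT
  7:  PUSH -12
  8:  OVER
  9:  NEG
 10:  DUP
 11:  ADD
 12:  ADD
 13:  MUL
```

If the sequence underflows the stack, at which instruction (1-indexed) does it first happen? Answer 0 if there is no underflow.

0

PUSH -9  : [-9]
DUP      : [-9, -9]
SUB      : [0]
PUSH -7  : [0, -7]
SWAP     : [-7, 0]
GT       : [0]
PUSH -12 : [0, -12]
OVER     : [0, -12, 0]
NEG      : [0, -12, 0]
DUP      : [0, -12, 0, 0]
ADD      : [0, -12, 0]
ADD      : [0, -12]
MUL      : [0]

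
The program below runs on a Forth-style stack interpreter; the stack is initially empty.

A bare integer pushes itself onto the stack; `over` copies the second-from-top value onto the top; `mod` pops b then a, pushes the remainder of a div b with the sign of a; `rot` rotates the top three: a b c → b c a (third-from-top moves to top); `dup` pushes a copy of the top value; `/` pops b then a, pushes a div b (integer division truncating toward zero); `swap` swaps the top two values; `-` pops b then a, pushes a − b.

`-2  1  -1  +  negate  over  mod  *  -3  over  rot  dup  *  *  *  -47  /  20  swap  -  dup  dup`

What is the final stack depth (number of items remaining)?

3

-2     -> [-2]
1      -> [-2, 1]
-1     -> [-2, 1, -1]
+      -> [-2, 0]
negate -> [-2, 0]
over   -> [-2, 0, -2]
mod    -> [-2, 0]
*      -> [0]
-3     -> [0, -3]
over   -> [0, -3, 0]
rot    -> [-3, 0, 0]
dup    -> [-3, 0, 0, 0]
*      -> [-3, 0, 0]
*      -> [-3, 0]
*      -> [0]
-47    -> [0, -47]
/      -> [0]
20     -> [0, 20]
swap   -> [20, 0]
-      -> [20]
dup    -> [20, 20]
dup    -> [20, 20, 20]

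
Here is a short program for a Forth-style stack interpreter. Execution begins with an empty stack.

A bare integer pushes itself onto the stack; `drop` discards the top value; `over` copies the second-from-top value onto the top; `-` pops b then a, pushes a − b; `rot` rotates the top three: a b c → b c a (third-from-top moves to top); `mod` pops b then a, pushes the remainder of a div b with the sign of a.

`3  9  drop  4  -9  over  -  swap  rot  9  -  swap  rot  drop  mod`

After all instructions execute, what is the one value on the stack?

-2

3    → [3]
9    → [3, 9]
drop → [3]
4    → [3, 4]
-9   → [3, 4, -9]
over → [3, 4, -9, 4]
-    → [3, 4, -13]
swap → [3, -13, 4]
rot  → [-13, 4, 3]
9    → [-13, 4, 3, 9]
-    → [-13, 4, -6]
swap → [-13, -6, 4]
rot  → [-6, 4, -13]
drop → [-6, 4]
mod  → [-2]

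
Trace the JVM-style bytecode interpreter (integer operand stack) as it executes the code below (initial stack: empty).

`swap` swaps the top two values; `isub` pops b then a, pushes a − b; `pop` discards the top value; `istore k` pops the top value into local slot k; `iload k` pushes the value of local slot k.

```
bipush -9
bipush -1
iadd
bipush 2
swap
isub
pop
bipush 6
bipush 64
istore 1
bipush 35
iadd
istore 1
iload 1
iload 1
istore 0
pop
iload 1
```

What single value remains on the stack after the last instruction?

41

bipush -9 : -9
bipush -1 : -9 -1
iadd      : -10
bipush 2  : -10 2
swap      : 2 -10
isub      : 12
pop       : (empty)
bipush 6  : 6
bipush 64 : 6 64
istore 1  : 6
bipush 35 : 6 35
iadd      : 41
istore 1  : (empty)
iload 1   : 41
iload 1   : 41 41
istore 0  : 41
pop       : (empty)
iload 1   : 41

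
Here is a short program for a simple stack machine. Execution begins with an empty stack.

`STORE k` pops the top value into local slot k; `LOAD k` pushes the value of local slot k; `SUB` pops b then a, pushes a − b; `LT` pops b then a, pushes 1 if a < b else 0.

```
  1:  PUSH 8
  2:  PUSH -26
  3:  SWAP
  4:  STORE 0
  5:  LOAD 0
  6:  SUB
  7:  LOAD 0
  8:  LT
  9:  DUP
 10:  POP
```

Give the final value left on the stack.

1

PUSH 8   -> 8
PUSH -26 -> 8 -26
SWAP     -> -26 8
STORE 0  -> -26
LOAD 0   -> -26 8
SUB      -> -34
LOAD 0   -> -34 8
LT       -> 1
DUP      -> 1 1
POP      -> 1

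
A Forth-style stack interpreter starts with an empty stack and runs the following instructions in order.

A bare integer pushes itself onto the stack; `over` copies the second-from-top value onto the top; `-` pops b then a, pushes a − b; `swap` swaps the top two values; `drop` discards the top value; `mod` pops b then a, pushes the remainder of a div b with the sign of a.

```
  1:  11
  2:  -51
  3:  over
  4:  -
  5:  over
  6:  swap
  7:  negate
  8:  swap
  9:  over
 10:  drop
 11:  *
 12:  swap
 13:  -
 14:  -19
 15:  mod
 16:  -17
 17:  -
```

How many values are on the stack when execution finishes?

1

11     : 11
-51    : 11 -51
over   : 11 -51 11
-      : 11 -62
over   : 11 -62 11
swap   : 11 11 -62
negate : 11 11 62
swap   : 11 62 11
over   : 11 62 11 62
drop   : 11 62 11
*      : 11 682
swap   : 682 11
-      : 671
-19    : 671 -19
mod    : 6
-17    : 6 -17
-      : 23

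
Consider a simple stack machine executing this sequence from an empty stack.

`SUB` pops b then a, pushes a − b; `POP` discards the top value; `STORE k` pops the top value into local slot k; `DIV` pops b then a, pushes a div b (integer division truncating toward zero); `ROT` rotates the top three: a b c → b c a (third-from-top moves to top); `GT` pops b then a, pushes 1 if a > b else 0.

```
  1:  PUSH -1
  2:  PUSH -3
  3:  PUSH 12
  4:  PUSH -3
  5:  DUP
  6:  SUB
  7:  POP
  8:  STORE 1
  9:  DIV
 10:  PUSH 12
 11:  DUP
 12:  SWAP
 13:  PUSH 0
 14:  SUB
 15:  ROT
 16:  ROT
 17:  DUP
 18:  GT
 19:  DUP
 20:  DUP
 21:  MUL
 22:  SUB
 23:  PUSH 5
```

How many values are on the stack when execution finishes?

PUSH -1 : -1
PUSH -3 : -1 -3
PUSH 12 : -1 -3 12
PUSH -3 : -1 -3 12 -3
DUP     : -1 -3 12 -3 -3
SUB     : -1 -3 12 0
POP     : -1 -3 12
STORE 1 : -1 -3
DIV     : 0
PUSH 12 : 0 12
DUP     : 0 12 12
SWAP    : 0 12 12
PUSH 0  : 0 12 12 0
SUB     : 0 12 12
ROT     : 12 12 0
ROT     : 12 0 12
DUP     : 12 0 12 12
GT      : 12 0 0
DUP     : 12 0 0 0
DUP     : 12 0 0 0 0
MUL     : 12 0 0 0
SUB     : 12 0 0
PUSH 5  : 12 0 0 5

4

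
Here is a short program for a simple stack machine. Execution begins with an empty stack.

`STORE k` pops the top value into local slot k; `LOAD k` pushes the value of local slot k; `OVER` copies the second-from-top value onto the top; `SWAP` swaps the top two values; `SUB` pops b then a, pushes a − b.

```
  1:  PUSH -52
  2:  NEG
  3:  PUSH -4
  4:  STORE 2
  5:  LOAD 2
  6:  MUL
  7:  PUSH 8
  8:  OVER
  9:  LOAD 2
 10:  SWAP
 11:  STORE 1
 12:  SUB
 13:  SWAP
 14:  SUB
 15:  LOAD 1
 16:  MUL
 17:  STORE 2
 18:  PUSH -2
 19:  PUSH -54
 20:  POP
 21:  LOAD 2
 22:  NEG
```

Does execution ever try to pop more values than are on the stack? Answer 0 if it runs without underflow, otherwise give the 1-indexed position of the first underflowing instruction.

PUSH -52  -52
NEG       52
PUSH -4   52 -4
STORE 2   52
LOAD 2    52 -4
MUL       -208
PUSH 8    -208 8
OVER      -208 8 -208
LOAD 2    -208 8 -208 -4
SWAP      -208 8 -4 -208
STORE 1   -208 8 -4
SUB       -208 12
SWAP      12 -208
SUB       220
LOAD 1    220 -208
MUL       -45760
STORE 2   (empty)
PUSH -2   -2
PUSH -54  -2 -54
POP       -2
LOAD 2    -2 -45760
NEG       -2 45760

0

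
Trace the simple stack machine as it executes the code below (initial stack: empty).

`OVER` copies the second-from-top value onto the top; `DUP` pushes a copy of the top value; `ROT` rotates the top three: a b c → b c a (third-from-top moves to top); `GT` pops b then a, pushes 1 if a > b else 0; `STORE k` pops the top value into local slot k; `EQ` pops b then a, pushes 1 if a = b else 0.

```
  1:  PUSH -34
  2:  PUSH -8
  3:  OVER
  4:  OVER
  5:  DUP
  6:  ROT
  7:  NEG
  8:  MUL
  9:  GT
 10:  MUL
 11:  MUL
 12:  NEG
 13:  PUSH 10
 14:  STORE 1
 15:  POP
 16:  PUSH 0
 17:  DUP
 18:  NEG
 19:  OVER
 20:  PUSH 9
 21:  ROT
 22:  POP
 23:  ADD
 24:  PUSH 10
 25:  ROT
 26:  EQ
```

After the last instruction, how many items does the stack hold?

2

PUSH -34 : -34
PUSH -8  : -34 -8
OVER     : -34 -8 -34
OVER     : -34 -8 -34 -8
DUP      : -34 -8 -34 -8 -8
ROT      : -34 -8 -8 -8 -34
NEG      : -34 -8 -8 -8 34
MUL      : -34 -8 -8 -272
GT       : -34 -8 1
MUL      : -34 -8
MUL      : 272
NEG      : -272
PUSH 10  : -272 10
STORE 1  : -272
POP      : (empty)
PUSH 0   : 0
DUP      : 0 0
NEG      : 0 0
OVER     : 0 0 0
PUSH 9   : 0 0 0 9
ROT      : 0 0 9 0
POP      : 0 0 9
ADD      : 0 9
PUSH 10  : 0 9 10
ROT      : 9 10 0
EQ       : 9 0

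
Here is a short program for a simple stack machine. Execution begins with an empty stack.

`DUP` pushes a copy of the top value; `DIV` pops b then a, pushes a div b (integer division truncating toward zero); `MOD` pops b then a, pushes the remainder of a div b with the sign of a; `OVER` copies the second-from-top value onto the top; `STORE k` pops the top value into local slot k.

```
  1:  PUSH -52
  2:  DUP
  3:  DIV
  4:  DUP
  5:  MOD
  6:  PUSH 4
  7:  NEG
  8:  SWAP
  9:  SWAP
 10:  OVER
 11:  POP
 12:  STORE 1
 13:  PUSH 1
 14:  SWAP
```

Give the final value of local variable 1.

PUSH -52  -52
DUP       -52 -52
DIV       1
DUP       1 1
MOD       0
PUSH 4    0 4
NEG       0 -4
SWAP      -4 0
SWAP      0 -4
OVER      0 -4 0
POP       0 -4
STORE 1   0
PUSH 1    0 1
SWAP      1 0

-4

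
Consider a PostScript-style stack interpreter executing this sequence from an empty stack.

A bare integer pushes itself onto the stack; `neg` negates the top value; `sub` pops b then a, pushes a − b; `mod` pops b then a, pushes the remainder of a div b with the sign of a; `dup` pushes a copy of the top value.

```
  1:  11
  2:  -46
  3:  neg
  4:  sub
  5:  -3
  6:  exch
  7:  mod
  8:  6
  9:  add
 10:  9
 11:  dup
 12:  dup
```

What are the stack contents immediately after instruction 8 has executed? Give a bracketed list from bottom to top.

11   -> [11]
-46  -> [11, -46]
neg  -> [11, 46]
sub  -> [-35]
-3   -> [-35, -3]
exch -> [-3, -35]
mod  -> [-3]
6    -> [-3, 6]

[-3, 6]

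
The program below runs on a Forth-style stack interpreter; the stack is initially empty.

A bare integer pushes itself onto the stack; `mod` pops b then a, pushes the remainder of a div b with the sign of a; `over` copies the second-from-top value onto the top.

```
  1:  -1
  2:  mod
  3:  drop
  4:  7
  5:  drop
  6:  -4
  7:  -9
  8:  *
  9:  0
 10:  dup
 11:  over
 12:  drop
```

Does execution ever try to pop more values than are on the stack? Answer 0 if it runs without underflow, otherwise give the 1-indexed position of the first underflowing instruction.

2

-1  -1
mod  — needs 2 operands, stack has 1 → underflow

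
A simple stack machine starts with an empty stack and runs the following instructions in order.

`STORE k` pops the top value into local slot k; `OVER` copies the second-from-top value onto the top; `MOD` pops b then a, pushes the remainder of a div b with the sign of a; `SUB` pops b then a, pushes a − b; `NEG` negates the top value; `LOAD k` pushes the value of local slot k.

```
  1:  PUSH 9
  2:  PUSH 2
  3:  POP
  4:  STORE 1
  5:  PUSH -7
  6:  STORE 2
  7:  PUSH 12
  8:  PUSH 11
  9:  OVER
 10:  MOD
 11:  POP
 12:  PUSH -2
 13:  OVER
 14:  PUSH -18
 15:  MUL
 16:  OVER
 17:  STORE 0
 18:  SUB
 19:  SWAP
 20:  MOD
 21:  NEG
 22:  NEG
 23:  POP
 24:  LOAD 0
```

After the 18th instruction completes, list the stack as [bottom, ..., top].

[12, 214]

PUSH 9   → [9]
PUSH 2   → [9, 2]
POP      → [9]
STORE 1  → []
PUSH -7  → [-7]
STORE 2  → []
PUSH 12  → [12]
PUSH 11  → [12, 11]
OVER     → [12, 11, 12]
MOD      → [12, 11]
POP      → [12]
PUSH -2  → [12, -2]
OVER     → [12, -2, 12]
PUSH -18 → [12, -2, 12, -18]
MUL      → [12, -2, -216]
OVER     → [12, -2, -216, -2]
STORE 0  → [12, -2, -216]
SUB      → [12, 214]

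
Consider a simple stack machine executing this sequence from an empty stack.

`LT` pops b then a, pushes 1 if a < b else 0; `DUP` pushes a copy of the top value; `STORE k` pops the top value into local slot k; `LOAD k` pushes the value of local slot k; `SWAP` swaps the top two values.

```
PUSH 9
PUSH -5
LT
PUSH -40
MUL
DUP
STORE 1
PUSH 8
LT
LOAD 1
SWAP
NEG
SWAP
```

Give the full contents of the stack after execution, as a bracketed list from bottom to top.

[-1, 0]

PUSH 9   : 9
PUSH -5  : 9 -5
LT       : 0
PUSH -40 : 0 -40
MUL      : 0
DUP      : 0 0
STORE 1  : 0
PUSH 8   : 0 8
LT       : 1
LOAD 1   : 1 0
SWAP     : 0 1
NEG      : 0 -1
SWAP     : -1 0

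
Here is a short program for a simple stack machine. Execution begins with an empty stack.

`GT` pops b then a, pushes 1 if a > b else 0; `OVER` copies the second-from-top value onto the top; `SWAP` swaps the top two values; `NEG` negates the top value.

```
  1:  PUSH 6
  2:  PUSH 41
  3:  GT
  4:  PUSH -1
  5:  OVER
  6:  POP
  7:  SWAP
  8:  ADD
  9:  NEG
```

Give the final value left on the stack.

1

PUSH 6   [6]
PUSH 41  [6, 41]
GT       [0]
PUSH -1  [0, -1]
OVER     [0, -1, 0]
POP      [0, -1]
SWAP     [-1, 0]
ADD      [-1]
NEG      [1]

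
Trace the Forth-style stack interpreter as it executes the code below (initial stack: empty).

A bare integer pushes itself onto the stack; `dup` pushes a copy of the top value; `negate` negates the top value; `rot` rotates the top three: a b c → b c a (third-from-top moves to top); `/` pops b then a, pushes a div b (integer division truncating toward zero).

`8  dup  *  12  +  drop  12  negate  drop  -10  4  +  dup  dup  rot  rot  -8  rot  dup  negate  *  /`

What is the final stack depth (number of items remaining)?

3

8       8
dup     8 8
*       64
12      64 12
+       76
drop    (empty)
12      12
negate  -12
drop    (empty)
-10     -10
4       -10 4
+       -6
dup     -6 -6
dup     -6 -6 -6
rot     -6 -6 -6
rot     -6 -6 -6
-8      -6 -6 -6 -8
rot     -6 -6 -8 -6
dup     -6 -6 -8 -6 -6
negate  -6 -6 -8 -6 6
*       -6 -6 -8 -36
/       -6 -6 0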